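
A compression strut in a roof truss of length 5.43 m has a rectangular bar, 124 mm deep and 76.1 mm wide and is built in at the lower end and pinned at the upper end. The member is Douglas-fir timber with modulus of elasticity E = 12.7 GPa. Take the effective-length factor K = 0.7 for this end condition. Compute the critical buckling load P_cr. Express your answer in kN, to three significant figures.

Buckling occurs about the weak axis: I_min = h·b³/12 with b = 76.1 mm (the shorter side).
I_min = 124×76.1³/12 = 4.554×10^6 mm⁴
I = 4.554×10^6 mm⁴ = 4.554×10^-6 m⁴
Effective length L_e = K·L = 0.7 × 5.43 = 3.801 m
P_cr = π²EI / L_e² = π² × 12.7×10⁹ × 4.554×10^-6 / 3.801² = 3.951×10^4 N

P_cr ≈ 39.5 kN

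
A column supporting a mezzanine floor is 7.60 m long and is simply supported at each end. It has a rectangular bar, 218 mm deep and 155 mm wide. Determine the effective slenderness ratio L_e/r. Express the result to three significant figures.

For a rectangle r_min = b/√12 = 155/√12 = 44.74 mm
L_e = K·L = 1 × 7.60 m = 7.600 m = 7600.0 mm
λ = L_e / r_min = 7600.0 / 44.74 = 170

λ ≈ 170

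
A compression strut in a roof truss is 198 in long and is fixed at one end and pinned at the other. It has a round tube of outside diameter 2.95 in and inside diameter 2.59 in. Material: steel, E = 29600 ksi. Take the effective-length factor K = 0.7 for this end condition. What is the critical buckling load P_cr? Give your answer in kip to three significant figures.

d_o = 2.95 in, d_i = 2.59 in
I = π(d_o⁴ − d_i⁴)/64 = π(2.95⁴ − 2.590⁴)/64 = 1.509 in⁴
Effective length L_e = K·L = 0.7 × 198 = 138.6 in
P_cr = π²EI / L_e² = π² × 29600×10³ × 1.509 / 138.6² = 2.294×10^4 lb

P_cr ≈ 22.9 kip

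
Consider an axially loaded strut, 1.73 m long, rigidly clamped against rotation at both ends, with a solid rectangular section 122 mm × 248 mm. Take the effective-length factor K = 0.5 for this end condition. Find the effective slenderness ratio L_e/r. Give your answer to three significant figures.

λ ≈ 24.6

For a rectangle r_min = b/√12 = 122/√12 = 35.22 mm
L_e = K·L = 0.5 × 1.73 m = 0.8650 m = 865.00 mm
λ = L_e / r_min = 865.00 / 35.22 = 24.6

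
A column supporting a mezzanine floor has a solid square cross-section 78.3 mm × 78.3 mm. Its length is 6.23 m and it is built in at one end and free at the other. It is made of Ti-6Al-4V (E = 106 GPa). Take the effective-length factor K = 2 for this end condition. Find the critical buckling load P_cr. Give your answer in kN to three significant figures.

I = a⁴/12 = 78.3⁴/12 = 3.132×10^6 mm⁴
I = 3.132×10^6 mm⁴ = 3.132×10^-6 m⁴
Effective length L_e = K·L = 2 × 6.23 = 12.46 m
P_cr = π²EI / L_e² = π² × 106×10⁹ × 3.132×10^-6 / 12.46² = 2.111×10^4 N

P_cr ≈ 21.1 kN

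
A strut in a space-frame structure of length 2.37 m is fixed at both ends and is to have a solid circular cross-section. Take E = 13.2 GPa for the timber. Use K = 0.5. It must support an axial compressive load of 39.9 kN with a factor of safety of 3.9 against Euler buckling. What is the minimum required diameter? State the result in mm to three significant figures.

Required P_cr = n·P = 3.9 × 39.9 = 155.6 kN
L_e = K·L = 0.5 × 2.37 = 1.185 m
Required I = P_cr·L_e²/(π²E) = 1.556×10^5 × 1.185² / (π² × 1.32×10^10) = 1.677×10^-6 m⁴
I_req = 1.677×10^6 mm⁴
Solid circle: I = πd⁴/64  ⇒  d = (64I/π)^(1/4) = (64×1.677×10^6/π)^(1/4) = 76.5 mm

d ≈ 76.5 mm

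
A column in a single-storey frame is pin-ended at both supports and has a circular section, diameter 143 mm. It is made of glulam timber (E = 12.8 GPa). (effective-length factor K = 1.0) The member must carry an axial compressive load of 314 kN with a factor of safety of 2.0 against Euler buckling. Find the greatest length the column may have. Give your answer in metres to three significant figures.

I = πd⁴/64 = π×143⁴/64 = 2.053×10^7 mm⁴
I = 2.053×10^-5 m⁴
Required critical load P_cr = n·P = 2.0 × 314 = 628.0 kN = 6.280×10^5 N
From P_cr = π²EI/(K·L)²:  L = (1/K)·√(π²EI/P_cr) = (1/1)·√(π²×1.28×10^10×2.053×10^-5/6.280×10^5)
L = 2.03 m

L_max ≈ 2.03 m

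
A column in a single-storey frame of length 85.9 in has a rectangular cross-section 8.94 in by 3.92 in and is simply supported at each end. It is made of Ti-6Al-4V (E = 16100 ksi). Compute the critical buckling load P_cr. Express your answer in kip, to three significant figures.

Buckling occurs about the weak axis: I_min = h·b³/12 with b = 3.92 in (the shorter side).
I_min = 8.94×3.92³/12 = 44.88 in⁴
Effective length L_e = K·L = 1 × 85.9 = 85.90 in
P_cr = π²EI / L_e² = π² × 16100×10³ × 44.88 / 85.90² = 9.664×10^5 lb

P_cr ≈ 966 kip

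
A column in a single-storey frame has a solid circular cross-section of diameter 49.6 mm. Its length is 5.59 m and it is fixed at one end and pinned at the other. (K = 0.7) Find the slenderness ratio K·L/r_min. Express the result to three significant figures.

For a solid circle r = d/4 = 49.6/4 = 12.40 mm
L_e = K·L = 0.7 × 5.59 m = 3.913 m = 3913.0 mm
λ = L_e / r_min = 3913.0 / 12.40 = 316

λ ≈ 316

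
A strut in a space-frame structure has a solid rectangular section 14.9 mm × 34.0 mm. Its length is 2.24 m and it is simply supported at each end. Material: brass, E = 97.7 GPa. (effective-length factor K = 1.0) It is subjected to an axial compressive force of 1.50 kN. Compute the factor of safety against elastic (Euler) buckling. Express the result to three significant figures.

n ≈ 1.20

Buckling occurs about the weak axis: I_min = h·b³/12 with b = 14.9 mm (the shorter side).
I_min = 34.0×14.9³/12 = 9.373×10^3 mm⁴
I = 9.373×10^3 mm⁴ = 9.373×10^-9 m⁴
Effective length L_e = K·L = 1 × 2.24 = 2.240 m
P_cr = π²EI / L_e² = π² × 97.7×10⁹ × 9.373×10^-9 / 2.240² = 1.801×10^3 N
Factor of safety n = P_cr / P = 1.8012 / 1.50 = 1.20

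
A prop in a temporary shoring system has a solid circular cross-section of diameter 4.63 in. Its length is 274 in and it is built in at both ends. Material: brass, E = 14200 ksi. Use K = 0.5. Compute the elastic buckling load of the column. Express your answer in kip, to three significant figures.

I = πd⁴/64 = π×4.63⁴/64 = 22.56 in⁴
Effective length L_e = K·L = 0.5 × 274 = 137.0 in
P_cr = π²EI / L_e² = π² × 14200×10³ × 22.56 / 137.0² = 1.684×10^5 lb

P_cr ≈ 168 kip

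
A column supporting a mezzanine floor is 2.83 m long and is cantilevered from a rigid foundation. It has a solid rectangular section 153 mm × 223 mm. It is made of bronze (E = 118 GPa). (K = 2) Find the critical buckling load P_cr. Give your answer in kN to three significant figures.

Buckling occurs about the weak axis: I_min = h·b³/12 with b = 153 mm (the shorter side).
I_min = 223×153³/12 = 6.656×10^7 mm⁴
I = 6.656×10^7 mm⁴ = 6.656×10^-5 m⁴
Effective length L_e = K·L = 2 × 2.83 = 5.660 m
P_cr = π²EI / L_e² = π² × 118×10⁹ × 6.656×10^-5 / 5.660² = 2.420×10^6 N

P_cr ≈ 2420 kN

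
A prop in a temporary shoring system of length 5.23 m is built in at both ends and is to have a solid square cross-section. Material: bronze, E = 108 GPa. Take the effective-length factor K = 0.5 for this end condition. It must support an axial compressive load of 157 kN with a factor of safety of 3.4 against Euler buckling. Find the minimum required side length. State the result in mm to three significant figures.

a ≈ 80.1 mm

Required P_cr = n·P = 3.4 × 157 = 533.8 kN
L_e = K·L = 0.5 × 5.23 = 2.615 m
Required I = P_cr·L_e²/(π²E) = 5.338×10^5 × 2.615² / (π² × 1.08×10^11) = 3.425×10^-6 m⁴
I_req = 3.425×10^6 mm⁴
Solid square: I = a⁴/12  ⇒  a = (12I)^(1/4) = (12×3.425×10^6)^(1/4) = 80.1 mm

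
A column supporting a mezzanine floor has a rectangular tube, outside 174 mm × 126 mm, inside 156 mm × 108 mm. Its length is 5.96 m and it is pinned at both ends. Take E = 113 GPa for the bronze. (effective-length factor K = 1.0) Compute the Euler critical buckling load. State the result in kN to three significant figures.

P_cr ≈ 397 kN

Weak-axis I_min = (h_o·b_o³ − h_i·b_i³)/12 with b_o = 126, b_i = 108.0 mm (shorter outer/inner sides).
I_min = (174×126³ − 156.0×108.0³)/12 = 1.263×10^7 mm⁴
I = 1.263×10^7 mm⁴ = 1.263×10^-5 m⁴
Effective length L_e = K·L = 1 × 5.96 = 5.960 m
P_cr = π²EI / L_e² = π² × 113×10⁹ × 1.263×10^-5 / 5.960² = 3.965×10^5 N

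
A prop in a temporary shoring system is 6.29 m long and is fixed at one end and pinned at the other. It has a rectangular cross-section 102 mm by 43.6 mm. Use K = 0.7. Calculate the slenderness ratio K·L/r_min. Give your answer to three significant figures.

For a rectangle r_min = b/√12 = 43.6/√12 = 12.59 mm
L_e = K·L = 0.7 × 6.29 m = 4.403 m = 4403.0 mm
λ = L_e / r_min = 4403.0 / 12.59 = 350

λ ≈ 350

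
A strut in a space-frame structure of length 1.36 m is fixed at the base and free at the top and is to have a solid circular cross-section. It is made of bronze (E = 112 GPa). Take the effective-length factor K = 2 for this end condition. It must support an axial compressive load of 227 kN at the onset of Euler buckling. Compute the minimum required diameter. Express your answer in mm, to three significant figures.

L_e = K·L = 2 × 1.36 = 2.720 m
Required I = P_cr·L_e²/(π²E) = 2.270×10^5 × 2.720² / (π² × 1.12×10^11) = 1.519×10^-6 m⁴
I_req = 1.519×10^6 mm⁴
Solid circle: I = πd⁴/64  ⇒  d = (64I/π)^(1/4) = (64×1.519×10^6/π)^(1/4) = 74.6 mm

d ≈ 74.6 mm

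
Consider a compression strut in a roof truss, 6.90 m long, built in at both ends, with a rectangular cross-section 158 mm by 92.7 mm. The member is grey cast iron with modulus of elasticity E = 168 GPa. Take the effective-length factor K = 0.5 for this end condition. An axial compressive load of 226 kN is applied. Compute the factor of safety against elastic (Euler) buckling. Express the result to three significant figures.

n ≈ 6.47

Buckling occurs about the weak axis: I_min = h·b³/12 with b = 92.7 mm (the shorter side).
I_min = 158×92.7³/12 = 1.049×10^7 mm⁴
I = 1.049×10^7 mm⁴ = 1.049×10^-5 m⁴
Effective length L_e = K·L = 0.5 × 6.90 = 3.450 m
P_cr = π²EI / L_e² = π² × 168×10⁹ × 1.049×10^-5 / 3.450² = 1.461×10^6 N
Factor of safety n = P_cr / P = 1461.1 / 226 = 6.47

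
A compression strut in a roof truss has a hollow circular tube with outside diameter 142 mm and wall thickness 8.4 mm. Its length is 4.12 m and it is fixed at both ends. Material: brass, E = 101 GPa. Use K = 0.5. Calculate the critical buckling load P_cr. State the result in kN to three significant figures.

P_cr ≈ 1860 kN

Inner diameter d_i = 142 − 2×8.4 = 125.2 mm
I = π(d_o⁴ − d_i⁴)/64 = π(142⁴ − 125.2⁴)/64 = 7.897×10^6 mm⁴
I = 7.897×10^6 mm⁴ = 7.897×10^-6 m⁴
Effective length L_e = K·L = 0.5 × 4.12 = 2.060 m
P_cr = π²EI / L_e² = π² × 101×10⁹ × 7.897×10^-6 / 2.060² = 1.855×10^6 N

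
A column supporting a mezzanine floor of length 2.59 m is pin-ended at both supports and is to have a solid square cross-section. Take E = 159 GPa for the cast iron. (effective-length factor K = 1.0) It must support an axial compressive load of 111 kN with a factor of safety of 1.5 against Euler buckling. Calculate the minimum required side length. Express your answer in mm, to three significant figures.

Required P_cr = n·P = 1.5 × 111 = 166.5 kN
L_e = K·L = 1 × 2.59 = 2.590 m
Required I = P_cr·L_e²/(π²E) = 1.665×10^5 × 2.590² / (π² × 1.59×10^11) = 7.117×10^-7 m⁴
I_req = 7.117×10^5 mm⁴
Solid square: I = a⁴/12  ⇒  a = (12I)^(1/4) = (12×7.117×10^5)^(1/4) = 54.1 mm

a ≈ 54.1 mm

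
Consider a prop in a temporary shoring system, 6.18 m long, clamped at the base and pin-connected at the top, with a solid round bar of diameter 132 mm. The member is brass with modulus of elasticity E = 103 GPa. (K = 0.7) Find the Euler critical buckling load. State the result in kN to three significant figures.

P_cr ≈ 810 kN

I = πd⁴/64 = π×132⁴/64 = 1.490×10^7 mm⁴
I = 1.490×10^7 mm⁴ = 1.490×10^-5 m⁴
Effective length L_e = K·L = 0.7 × 6.18 = 4.326 m
P_cr = π²EI / L_e² = π² × 103×10⁹ × 1.490×10^-5 / 4.326² = 8.095×10^5 N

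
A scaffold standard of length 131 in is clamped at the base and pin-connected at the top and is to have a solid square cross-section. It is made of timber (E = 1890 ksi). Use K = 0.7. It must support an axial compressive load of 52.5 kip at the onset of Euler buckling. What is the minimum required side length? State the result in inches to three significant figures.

a ≈ 4.11 in

L_e = K·L = 0.7 × 131 = 91.70 in
Required I = P_cr·L_e²/(π²E) = 5.250×10^4 × 91.70² / (π² × 1.89×10^6) = 23.67 in⁴
Solid square: I = a⁴/12  ⇒  a = (12I)^(1/4) = (12×23.67)^(1/4) = 4.11 in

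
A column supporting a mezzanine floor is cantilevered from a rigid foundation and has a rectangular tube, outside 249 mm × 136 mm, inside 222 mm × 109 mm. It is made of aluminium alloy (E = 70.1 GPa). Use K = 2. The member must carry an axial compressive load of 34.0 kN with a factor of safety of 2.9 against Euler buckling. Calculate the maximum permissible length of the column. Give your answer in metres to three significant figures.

Weak-axis I_min = (h_o·b_o³ − h_i·b_i³)/12 with b_o = 136, b_i = 109.0 mm (shorter outer/inner sides).
I_min = (249×136³ − 222.0×109.0³)/12 = 2.824×10^7 mm⁴
I = 2.824×10^-5 m⁴
Required critical load P_cr = n·P = 2.9 × 34.0 = 98.60 kN = 9.860×10^4 N
From P_cr = π²EI/(K·L)²:  L = (1/K)·√(π²EI/P_cr) = (1/2)·√(π²×7.01×10^10×2.824×10^-5/9.860×10^4)
L = 7.04 m

L_max ≈ 7.04 m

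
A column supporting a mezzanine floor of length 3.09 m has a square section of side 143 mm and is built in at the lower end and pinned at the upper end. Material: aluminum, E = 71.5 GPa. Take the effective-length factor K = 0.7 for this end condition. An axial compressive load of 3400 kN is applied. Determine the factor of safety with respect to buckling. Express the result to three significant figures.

n ≈ 1.55

I = a⁴/12 = 143⁴/12 = 3.485×10^7 mm⁴
I = 3.485×10^7 mm⁴ = 3.485×10^-5 m⁴
Effective length L_e = K·L = 0.7 × 3.09 = 2.163 m
P_cr = π²EI / L_e² = π² × 71.5×10⁹ × 3.485×10^-5 / 2.163² = 5.256×10^6 N
Factor of safety n = P_cr / P = 5256.0 / 3400 = 1.55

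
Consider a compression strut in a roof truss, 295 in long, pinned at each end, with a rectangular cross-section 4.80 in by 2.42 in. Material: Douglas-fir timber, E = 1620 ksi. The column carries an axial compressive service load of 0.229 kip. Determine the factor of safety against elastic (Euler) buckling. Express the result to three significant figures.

Buckling occurs about the weak axis: I_min = h·b³/12 with b = 2.42 in (the shorter side).
I_min = 4.80×2.42³/12 = 5.669 in⁴
Effective length L_e = K·L = 1 × 295 = 295.0 in
P_cr = π²EI / L_e² = π² × 1620×10³ × 5.669 / 295.0² = 1.042×10^3 lb
Factor of safety n = P_cr / P = 1.0415 / 0.229 = 4.55

n ≈ 4.55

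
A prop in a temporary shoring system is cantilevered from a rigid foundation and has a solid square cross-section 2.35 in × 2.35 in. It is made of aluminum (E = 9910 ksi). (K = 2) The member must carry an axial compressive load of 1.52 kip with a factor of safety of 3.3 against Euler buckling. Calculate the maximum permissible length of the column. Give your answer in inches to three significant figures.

L_max ≈ 111 in

I = a⁴/12 = 2.35⁴/12 = 2.542 in⁴
Required critical load P_cr = n·P = 3.3 × 1.52 = 5.016 kip = 5.016×10^3 lb
From P_cr = π²EI/(K·L)²:  L = (1/K)·√(π²EI/P_cr) = (1/2)·√(π²×9.91×10^6×2.542/5.016×10^3)
L = 111 in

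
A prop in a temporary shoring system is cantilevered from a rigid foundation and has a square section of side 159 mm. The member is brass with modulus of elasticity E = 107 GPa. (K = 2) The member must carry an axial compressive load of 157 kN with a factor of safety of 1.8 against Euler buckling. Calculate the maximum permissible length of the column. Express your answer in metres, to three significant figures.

I = a⁴/12 = 159⁴/12 = 5.326×10^7 mm⁴
I = 5.326×10^-5 m⁴
Required critical load P_cr = n·P = 1.8 × 157 = 282.6 kN = 2.826×10^5 N
From P_cr = π²EI/(K·L)²:  L = (1/K)·√(π²EI/P_cr) = (1/2)·√(π²×1.07×10^11×5.326×10^-5/2.826×10^5)
L = 7.05 m

L_max ≈ 7.05 m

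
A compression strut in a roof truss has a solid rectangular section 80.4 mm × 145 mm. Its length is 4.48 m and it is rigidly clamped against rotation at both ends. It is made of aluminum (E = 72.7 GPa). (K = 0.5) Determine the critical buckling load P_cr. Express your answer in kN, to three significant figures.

P_cr ≈ 898 kN

Buckling occurs about the weak axis: I_min = h·b³/12 with b = 80.4 mm (the shorter side).
I_min = 145×80.4³/12 = 6.280×10^6 mm⁴
I = 6.280×10^6 mm⁴ = 6.280×10^-6 m⁴
Effective length L_e = K·L = 0.5 × 4.48 = 2.240 m
P_cr = π²EI / L_e² = π² × 72.7×10⁹ × 6.280×10^-6 / 2.240² = 8.980×10^5 N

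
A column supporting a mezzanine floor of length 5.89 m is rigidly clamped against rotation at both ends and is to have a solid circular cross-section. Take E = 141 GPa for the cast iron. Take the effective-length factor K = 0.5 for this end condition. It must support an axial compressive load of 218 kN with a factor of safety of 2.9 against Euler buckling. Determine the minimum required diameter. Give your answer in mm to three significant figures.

d ≈ 94.7 mm

Required P_cr = n·P = 2.9 × 218 = 632.2 kN
L_e = K·L = 0.5 × 5.89 = 2.945 m
Required I = P_cr·L_e²/(π²E) = 6.322×10^5 × 2.945² / (π² × 1.41×10^11) = 3.940×10^-6 m⁴
I_req = 3.940×10^6 mm⁴
Solid circle: I = πd⁴/64  ⇒  d = (64I/π)^(1/4) = (64×3.940×10^6/π)^(1/4) = 94.7 mm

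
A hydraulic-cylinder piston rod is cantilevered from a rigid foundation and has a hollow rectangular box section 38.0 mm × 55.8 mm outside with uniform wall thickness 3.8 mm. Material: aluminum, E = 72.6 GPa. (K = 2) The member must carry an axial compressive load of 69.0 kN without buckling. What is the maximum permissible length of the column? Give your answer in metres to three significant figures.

L_max ≈ 0.608 m

Inner dimensions: h_i = 55.8 − 2×3.8 = 48.20 mm, b_i = 38.0 − 2×3.8 = 30.40 mm
Weak-axis I_min = (h_o·b_o³ − h_i·b_i³)/12 with b_o = 38.0, b_i = 30.40 mm (shorter outer/inner sides).
I_min = (55.8×38.0³ − 48.20×30.40³)/12 = 1.423×10^5 mm⁴
I = 1.423×10^-7 m⁴
At the buckling limit P_cr = P = 6.900×10^4 N
From P_cr = π²EI/(K·L)²:  L = (1/K)·√(π²EI/P_cr) = (1/2)·√(π²×7.26×10^10×1.423×10^-7/6.900×10^4)
L = 0.608 m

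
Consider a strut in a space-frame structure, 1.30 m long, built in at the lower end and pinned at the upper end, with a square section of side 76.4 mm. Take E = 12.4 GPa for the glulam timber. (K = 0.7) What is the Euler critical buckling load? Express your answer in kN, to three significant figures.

I = a⁴/12 = 76.4⁴/12 = 2.839×10^6 mm⁴
I = 2.839×10^6 mm⁴ = 2.839×10^-6 m⁴
Effective length L_e = K·L = 0.7 × 1.30 = 0.9100 m
P_cr = π²EI / L_e² = π² × 12.4×10⁹ × 2.839×10^-6 / 0.9100² = 4.196×10^5 N

P_cr ≈ 420 kN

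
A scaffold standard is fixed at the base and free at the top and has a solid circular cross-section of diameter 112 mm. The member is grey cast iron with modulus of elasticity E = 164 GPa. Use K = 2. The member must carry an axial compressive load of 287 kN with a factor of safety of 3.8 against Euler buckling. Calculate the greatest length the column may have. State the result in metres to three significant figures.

L_max ≈ 1.69 m

I = πd⁴/64 = π×112⁴/64 = 7.724×10^6 mm⁴
I = 7.724×10^-6 m⁴
Required critical load P_cr = n·P = 3.8 × 287 = 1091 kN = 1.091×10^6 N
From P_cr = π²EI/(K·L)²:  L = (1/K)·√(π²EI/P_cr) = (1/2)·√(π²×1.64×10^11×7.724×10^-6/1.091×10^6)
L = 1.69 m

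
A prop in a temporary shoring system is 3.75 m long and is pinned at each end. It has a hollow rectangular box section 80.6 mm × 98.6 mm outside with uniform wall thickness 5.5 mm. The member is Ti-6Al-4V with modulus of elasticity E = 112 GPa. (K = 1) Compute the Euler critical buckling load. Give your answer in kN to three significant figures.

P_cr ≈ 145 kN

Inner dimensions: h_i = 98.6 − 2×5.5 = 87.60 mm, b_i = 80.6 − 2×5.5 = 69.60 mm
Weak-axis I_min = (h_o·b_o³ − h_i·b_i³)/12 with b_o = 80.6, b_i = 69.60 mm (shorter outer/inner sides).
I_min = (98.6×80.6³ − 87.60×69.60³)/12 = 1.841×10^6 mm⁴
I = 1.841×10^6 mm⁴ = 1.841×10^-6 m⁴
Effective length L_e = K·L = 1 × 3.75 = 3.750 m
P_cr = π²EI / L_e² = π² × 112×10⁹ × 1.841×10^-6 / 3.750² = 1.447×10^5 N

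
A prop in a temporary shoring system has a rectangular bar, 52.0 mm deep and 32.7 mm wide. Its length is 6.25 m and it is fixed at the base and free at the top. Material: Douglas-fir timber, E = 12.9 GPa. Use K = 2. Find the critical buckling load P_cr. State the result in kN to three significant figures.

P_cr ≈ 0.123 kN

Buckling occurs about the weak axis: I_min = h·b³/12 with b = 32.7 mm (the shorter side).
I_min = 52.0×32.7³/12 = 1.515×10^5 mm⁴
I = 1.515×10^5 mm⁴ = 1.515×10^-7 m⁴
Effective length L_e = K·L = 2 × 6.25 = 12.50 m
P_cr = π²EI / L_e² = π² × 12.9×10⁹ × 1.515×10^-7 / 12.50² = 123.5 N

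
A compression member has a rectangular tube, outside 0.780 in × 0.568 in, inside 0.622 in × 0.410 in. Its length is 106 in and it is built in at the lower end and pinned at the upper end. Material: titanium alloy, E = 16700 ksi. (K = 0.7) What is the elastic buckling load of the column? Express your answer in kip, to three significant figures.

Weak-axis I_min = (h_o·b_o³ − h_i·b_i³)/12 with b_o = 0.568, b_i = 0.4100 in (shorter outer/inner sides).
I_min = (0.780×0.568³ − 0.6220×0.4100³)/12 = 8.339×10^-3 in⁴
Effective length L_e = K·L = 0.7 × 106 = 74.20 in
P_cr = π²EI / L_e² = π² × 16700×10³ × 8.339×10^-3 / 74.20² = 249.6 lb

P_cr ≈ 0.250 kip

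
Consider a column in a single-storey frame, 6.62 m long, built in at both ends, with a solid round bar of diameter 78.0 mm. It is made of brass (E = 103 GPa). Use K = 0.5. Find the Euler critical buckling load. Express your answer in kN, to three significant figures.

I = πd⁴/64 = π×78.0⁴/64 = 1.817×10^6 mm⁴
I = 1.817×10^6 mm⁴ = 1.817×10^-6 m⁴
Effective length L_e = K·L = 0.5 × 6.62 = 3.310 m
P_cr = π²EI / L_e² = π² × 103×10⁹ × 1.817×10^-6 / 3.310² = 1.686×10^5 N

P_cr ≈ 169 kN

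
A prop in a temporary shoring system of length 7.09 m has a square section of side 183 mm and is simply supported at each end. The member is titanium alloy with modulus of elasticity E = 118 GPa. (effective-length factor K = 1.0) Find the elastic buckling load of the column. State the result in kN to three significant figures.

P_cr ≈ 2170 kN

I = a⁴/12 = 183⁴/12 = 9.346×10^7 mm⁴
I = 9.346×10^7 mm⁴ = 9.346×10^-5 m⁴
Effective length L_e = K·L = 1 × 7.09 = 7.090 m
P_cr = π²EI / L_e² = π² × 118×10⁹ × 9.346×10^-5 / 7.090² = 2.165×10^6 N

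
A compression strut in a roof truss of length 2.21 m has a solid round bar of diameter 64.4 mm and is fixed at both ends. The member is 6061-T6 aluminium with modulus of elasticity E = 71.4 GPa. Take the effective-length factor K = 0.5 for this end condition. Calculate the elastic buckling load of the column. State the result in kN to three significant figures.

P_cr ≈ 487 kN

I = πd⁴/64 = π×64.4⁴/64 = 8.443×10^5 mm⁴
I = 8.443×10^5 mm⁴ = 8.443×10^-7 m⁴
Effective length L_e = K·L = 0.5 × 2.21 = 1.105 m
P_cr = π²EI / L_e² = π² × 71.4×10⁹ × 8.443×10^-7 / 1.105² = 4.873×10^5 N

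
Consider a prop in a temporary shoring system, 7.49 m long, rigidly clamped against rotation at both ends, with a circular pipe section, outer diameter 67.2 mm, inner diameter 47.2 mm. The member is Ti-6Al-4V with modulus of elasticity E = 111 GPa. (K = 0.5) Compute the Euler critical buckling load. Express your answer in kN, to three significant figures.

P_cr ≈ 59.2 kN

d_o = 67.2 mm, d_i = 47.2 mm
I = π(d_o⁴ − d_i⁴)/64 = π(67.2⁴ − 47.20⁴)/64 = 7.574×10^5 mm⁴
I = 7.574×10^5 mm⁴ = 7.574×10^-7 m⁴
Effective length L_e = K·L = 0.5 × 7.49 = 3.745 m
P_cr = π²EI / L_e² = π² × 111×10⁹ × 7.574×10^-7 / 3.745² = 5.916×10^4 N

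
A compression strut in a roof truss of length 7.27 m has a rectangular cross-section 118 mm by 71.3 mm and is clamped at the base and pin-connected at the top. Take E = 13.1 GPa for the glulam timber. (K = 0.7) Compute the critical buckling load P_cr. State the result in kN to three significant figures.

Buckling occurs about the weak axis: I_min = h·b³/12 with b = 71.3 mm (the shorter side).
I_min = 118×71.3³/12 = 3.564×10^6 mm⁴
I = 3.564×10^6 mm⁴ = 3.564×10^-6 m⁴
Effective length L_e = K·L = 0.7 × 7.27 = 5.089 m
P_cr = π²EI / L_e² = π² × 13.1×10⁹ × 3.564×10^-6 / 5.089² = 1.779×10^4 N

P_cr ≈ 17.8 kN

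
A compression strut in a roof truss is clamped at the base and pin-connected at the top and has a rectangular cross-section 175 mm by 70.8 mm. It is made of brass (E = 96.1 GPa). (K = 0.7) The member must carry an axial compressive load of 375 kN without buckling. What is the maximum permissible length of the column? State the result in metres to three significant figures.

L_max ≈ 5.17 m

Buckling occurs about the weak axis: I_min = h·b³/12 with b = 70.8 mm (the shorter side).
I_min = 175×70.8³/12 = 5.176×10^6 mm⁴
I = 5.176×10^-6 m⁴
At the buckling limit P_cr = P = 3.750×10^5 N
From P_cr = π²EI/(K·L)²:  L = (1/K)·√(π²EI/P_cr) = (1/0.7)·√(π²×9.61×10^10×5.176×10^-6/3.750×10^5)
L = 5.17 m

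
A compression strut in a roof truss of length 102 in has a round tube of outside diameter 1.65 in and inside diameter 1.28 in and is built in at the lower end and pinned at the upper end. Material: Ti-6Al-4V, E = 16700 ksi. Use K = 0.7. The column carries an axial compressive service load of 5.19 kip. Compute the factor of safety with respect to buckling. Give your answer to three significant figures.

d_o = 1.65 in, d_i = 1.28 in
I = π(d_o⁴ − d_i⁴)/64 = π(1.65⁴ − 1.280⁴)/64 = 0.2321 in⁴
Effective length L_e = K·L = 0.7 × 102 = 71.40 in
P_cr = π²EI / L_e² = π² × 16700×10³ × 0.2321 / 71.40² = 7.503×10^3 lb
Factor of safety n = P_cr / P = 7.5030 / 5.19 = 1.45

n ≈ 1.45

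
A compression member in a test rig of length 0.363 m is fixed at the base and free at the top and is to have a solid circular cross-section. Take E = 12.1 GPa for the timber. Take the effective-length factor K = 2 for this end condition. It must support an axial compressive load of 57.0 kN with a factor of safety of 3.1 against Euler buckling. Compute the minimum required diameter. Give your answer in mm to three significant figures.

Required P_cr = n·P = 3.1 × 57.0 = 176.7 kN
L_e = K·L = 2 × 0.363 = 0.7260 m
Required I = P_cr·L_e²/(π²E) = 1.767×10^5 × 0.7260² / (π² × 1.21×10^10) = 7.799×10^-7 m⁴
I_req = 7.799×10^5 mm⁴
Solid circle: I = πd⁴/64  ⇒  d = (64I/π)^(1/4) = (64×7.799×10^5/π)^(1/4) = 63.1 mm

d ≈ 63.1 mm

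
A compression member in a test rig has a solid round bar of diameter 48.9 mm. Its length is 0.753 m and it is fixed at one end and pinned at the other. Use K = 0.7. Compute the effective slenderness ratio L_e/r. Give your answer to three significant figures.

For a solid circle r = d/4 = 48.9/4 = 12.22 mm
L_e = K·L = 0.7 × 0.753 m = 0.5271 m = 527.10 mm
λ = L_e / r_min = 527.10 / 12.22 = 43.1

λ ≈ 43.1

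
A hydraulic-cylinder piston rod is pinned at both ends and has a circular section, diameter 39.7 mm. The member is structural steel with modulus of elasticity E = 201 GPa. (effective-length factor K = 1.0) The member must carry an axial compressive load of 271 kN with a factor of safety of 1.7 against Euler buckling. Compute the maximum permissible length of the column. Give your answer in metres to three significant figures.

I = πd⁴/64 = π×39.7⁴/64 = 1.219×10^5 mm⁴
I = 1.219×10^-7 m⁴
Required critical load P_cr = n·P = 1.7 × 271 = 460.7 kN = 4.607×10^5 N
From P_cr = π²EI/(K·L)²:  L = (1/K)·√(π²EI/P_cr) = (1/1)·√(π²×2.01×10^11×1.219×10^-7/4.607×10^5)
L = 0.725 m

L_max ≈ 0.725 m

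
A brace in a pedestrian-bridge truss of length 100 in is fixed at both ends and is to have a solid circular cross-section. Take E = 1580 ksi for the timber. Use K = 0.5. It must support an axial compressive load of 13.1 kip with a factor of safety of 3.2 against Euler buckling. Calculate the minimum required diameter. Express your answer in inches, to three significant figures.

d ≈ 3.42 in

Required P_cr = n·P = 3.2 × 13.1 = 41.92 kip
L_e = K·L = 0.5 × 100 = 50.00 in
Required I = P_cr·L_e²/(π²E) = 4.192×10^4 × 50.00² / (π² × 1.58×10^6) = 6.721 in⁴
Solid circle: I = πd⁴/64  ⇒  d = (64I/π)^(1/4) = (64×6.721/π)^(1/4) = 3.42 in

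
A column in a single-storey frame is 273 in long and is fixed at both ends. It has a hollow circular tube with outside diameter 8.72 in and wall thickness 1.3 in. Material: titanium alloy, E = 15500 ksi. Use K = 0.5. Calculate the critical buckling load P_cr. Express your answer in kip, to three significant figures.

P_cr ≈ 1760 kip

Inner diameter d_i = 8.72 − 2×1.3 = 6.120 in
I = π(d_o⁴ − d_i⁴)/64 = π(8.72⁴ − 6.120⁴)/64 = 215.0 in⁴
Effective length L_e = K·L = 0.5 × 273 = 136.5 in
P_cr = π²EI / L_e² = π² × 15500×10³ × 215.0 / 136.5² = 1.765×10^6 lb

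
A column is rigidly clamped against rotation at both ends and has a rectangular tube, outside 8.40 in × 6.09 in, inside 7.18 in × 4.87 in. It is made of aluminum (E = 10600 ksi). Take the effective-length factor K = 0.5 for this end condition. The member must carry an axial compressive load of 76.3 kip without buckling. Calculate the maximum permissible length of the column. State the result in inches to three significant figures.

Weak-axis I_min = (h_o·b_o³ − h_i·b_i³)/12 with b_o = 6.09, b_i = 4.870 in (shorter outer/inner sides).
I_min = (8.40×6.09³ − 7.180×4.870³)/12 = 89.00 in⁴
At the buckling limit P_cr = P = 7.630×10^4 lb
From P_cr = π²EI/(K·L)²:  L = (1/K)·√(π²EI/P_cr) = (1/0.5)·√(π²×1.06×10^7×89.00/7.630×10^4)
L = 699 in

L_max ≈ 699 in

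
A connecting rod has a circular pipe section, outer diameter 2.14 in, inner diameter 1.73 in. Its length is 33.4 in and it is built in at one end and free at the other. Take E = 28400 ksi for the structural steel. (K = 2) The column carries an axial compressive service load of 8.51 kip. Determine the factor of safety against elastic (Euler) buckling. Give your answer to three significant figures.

n ≈ 4.35

d_o = 2.14 in, d_i = 1.73 in
I = π(d_o⁴ − d_i⁴)/64 = π(2.14⁴ − 1.730⁴)/64 = 0.5898 in⁴
Effective length L_e = K·L = 2 × 33.4 = 66.80 in
P_cr = π²EI / L_e² = π² × 28400×10³ × 0.5898 / 66.80² = 3.705×10^4 lb
Factor of safety n = P_cr / P = 37.048 / 8.51 = 4.35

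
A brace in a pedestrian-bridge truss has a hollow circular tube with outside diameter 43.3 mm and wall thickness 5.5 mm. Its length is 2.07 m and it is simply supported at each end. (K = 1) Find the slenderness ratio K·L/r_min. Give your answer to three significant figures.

λ ≈ 153

Inner diameter d_i = 43.3 − 2×5.5 = 32.30 mm
I = π(d_o⁴ − d_i⁴)/64 = π(43.3⁴ − 32.30⁴)/64 = 1.191×10^5 mm⁴
A = 653.1 mm²;  r_min = √(I/A) = √(1.191×10^5/653.1) = 13.51 mm
L_e = K·L = 1 × 2.07 m = 2.070 m = 2070.0 mm
λ = L_e / r_min = 2070.0 / 13.51 = 153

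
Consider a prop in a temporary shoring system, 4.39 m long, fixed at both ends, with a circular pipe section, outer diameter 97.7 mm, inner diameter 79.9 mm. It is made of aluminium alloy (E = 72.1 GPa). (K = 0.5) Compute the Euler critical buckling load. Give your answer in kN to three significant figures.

P_cr ≈ 365 kN

d_o = 97.7 mm, d_i = 79.9 mm
I = π(d_o⁴ − d_i⁴)/64 = π(97.7⁴ − 79.90⁴)/64 = 2.472×10^6 mm⁴
I = 2.472×10^6 mm⁴ = 2.472×10^-6 m⁴
Effective length L_e = K·L = 0.5 × 4.39 = 2.195 m
P_cr = π²EI / L_e² = π² × 72.1×10⁹ × 2.472×10^-6 / 2.195² = 3.651×10^5 N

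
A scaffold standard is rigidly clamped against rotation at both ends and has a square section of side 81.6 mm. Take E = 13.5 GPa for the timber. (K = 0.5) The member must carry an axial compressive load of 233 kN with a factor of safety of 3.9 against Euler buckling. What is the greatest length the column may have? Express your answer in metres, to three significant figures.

I = a⁴/12 = 81.6⁴/12 = 3.695×10^6 mm⁴
I = 3.695×10^-6 m⁴
Required critical load P_cr = n·P = 3.9 × 233 = 908.7 kN = 9.087×10^5 N
From P_cr = π²EI/(K·L)²:  L = (1/K)·√(π²EI/P_cr) = (1/0.5)·√(π²×1.35×10^10×3.695×10^-6/9.087×10^5)
L = 1.47 m

L_max ≈ 1.47 m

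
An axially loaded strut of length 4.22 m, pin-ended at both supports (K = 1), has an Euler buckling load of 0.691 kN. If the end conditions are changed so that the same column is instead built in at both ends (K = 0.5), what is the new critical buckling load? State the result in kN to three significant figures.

P_cr ∝ 1/K², so P_cr,new = P_cr,old × (K_old/K_new)² = 0.691 × (1/0.5)²
= 0.691 × 4.000 = 2.76 kN

P_cr ≈ 2.76 kN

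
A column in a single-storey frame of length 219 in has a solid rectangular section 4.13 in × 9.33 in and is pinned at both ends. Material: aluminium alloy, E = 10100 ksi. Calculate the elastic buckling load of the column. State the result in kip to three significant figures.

Buckling occurs about the weak axis: I_min = h·b³/12 with b = 4.13 in (the shorter side).
I_min = 9.33×4.13³/12 = 54.77 in⁴
Effective length L_e = K·L = 1 × 219 = 219.0 in
P_cr = π²EI / L_e² = π² × 10100×10³ × 54.77 / 219.0² = 1.138×10^5 lb

P_cr ≈ 114 kip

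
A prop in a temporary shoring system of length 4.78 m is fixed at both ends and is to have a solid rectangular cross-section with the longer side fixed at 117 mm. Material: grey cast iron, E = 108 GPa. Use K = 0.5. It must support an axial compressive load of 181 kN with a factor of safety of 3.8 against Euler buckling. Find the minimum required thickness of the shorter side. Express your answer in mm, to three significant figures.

b ≈ 72.3 mm

Required P_cr = n·P = 3.8 × 181 = 687.8 kN
L_e = K·L = 0.5 × 4.78 = 2.390 m
Required I = P_cr·L_e²/(π²E) = 6.878×10^5 × 2.390² / (π² × 1.08×10^11) = 3.686×10^-6 m⁴
I_req = 3.686×10^6 mm⁴
Rectangle, weak axis: I_min = h·b³/12 with h = 117 mm fixed  ⇒  b = (12I/h)^(1/3) = 72.3 mm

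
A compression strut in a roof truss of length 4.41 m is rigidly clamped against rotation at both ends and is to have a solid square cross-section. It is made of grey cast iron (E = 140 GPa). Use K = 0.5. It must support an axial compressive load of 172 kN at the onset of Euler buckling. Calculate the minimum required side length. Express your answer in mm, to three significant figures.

L_e = K·L = 0.5 × 4.41 = 2.205 m
Required I = P_cr·L_e²/(π²E) = 1.720×10^5 × 2.205² / (π² × 1.40×10^11) = 6.052×10^-7 m⁴
I_req = 6.052×10^5 mm⁴
Solid square: I = a⁴/12  ⇒  a = (12I)^(1/4) = (12×6.052×10^5)^(1/4) = 51.9 mm

a ≈ 51.9 mm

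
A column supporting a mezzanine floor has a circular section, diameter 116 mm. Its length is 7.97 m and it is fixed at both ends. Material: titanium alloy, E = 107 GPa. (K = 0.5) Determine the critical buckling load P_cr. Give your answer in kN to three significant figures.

I = πd⁴/64 = π×116⁴/64 = 8.888×10^6 mm⁴
I = 8.888×10^6 mm⁴ = 8.888×10^-6 m⁴
Effective length L_e = K·L = 0.5 × 7.97 = 3.985 m
P_cr = π²EI / L_e² = π² × 107×10⁹ × 8.888×10^-6 / 3.985² = 5.911×10^5 N

P_cr ≈ 591 kN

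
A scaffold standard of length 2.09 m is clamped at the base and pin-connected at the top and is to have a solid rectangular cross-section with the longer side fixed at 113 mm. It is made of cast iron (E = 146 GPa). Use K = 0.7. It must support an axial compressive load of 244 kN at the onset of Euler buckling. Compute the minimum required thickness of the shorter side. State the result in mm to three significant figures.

b ≈ 33.8 mm

L_e = K·L = 0.7 × 2.09 = 1.463 m
Required I = P_cr·L_e²/(π²E) = 2.440×10^5 × 1.463² / (π² × 1.46×10^11) = 3.624×10^-7 m⁴
I_req = 3.624×10^5 mm⁴
Rectangle, weak axis: I_min = h·b³/12 with h = 113 mm fixed  ⇒  b = (12I/h)^(1/3) = 33.8 mm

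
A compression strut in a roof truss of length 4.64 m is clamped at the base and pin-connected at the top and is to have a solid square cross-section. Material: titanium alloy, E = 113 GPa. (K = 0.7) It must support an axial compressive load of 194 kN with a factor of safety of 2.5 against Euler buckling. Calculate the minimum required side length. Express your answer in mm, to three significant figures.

Required P_cr = n·P = 2.5 × 194 = 485.0 kN
L_e = K·L = 0.7 × 4.64 = 3.248 m
Required I = P_cr·L_e²/(π²E) = 4.850×10^5 × 3.248² / (π² × 1.13×10^11) = 4.588×10^-6 m⁴
I_req = 4.588×10^6 mm⁴
Solid square: I = a⁴/12  ⇒  a = (12I)^(1/4) = (12×4.588×10^6)^(1/4) = 86.1 mm

a ≈ 86.1 mm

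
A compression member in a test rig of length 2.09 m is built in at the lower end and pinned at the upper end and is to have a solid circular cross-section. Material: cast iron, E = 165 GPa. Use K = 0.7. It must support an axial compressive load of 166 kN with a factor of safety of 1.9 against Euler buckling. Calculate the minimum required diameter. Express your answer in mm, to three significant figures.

Required P_cr = n·P = 1.9 × 166 = 315.4 kN
L_e = K·L = 0.7 × 2.09 = 1.463 m
Required I = P_cr·L_e²/(π²E) = 3.154×10^5 × 1.463² / (π² × 1.65×10^11) = 4.145×10^-7 m⁴
I_req = 4.145×10^5 mm⁴
Solid circle: I = πd⁴/64  ⇒  d = (64I/π)^(1/4) = (64×4.145×10^5/π)^(1/4) = 53.9 mm

d ≈ 53.9 mm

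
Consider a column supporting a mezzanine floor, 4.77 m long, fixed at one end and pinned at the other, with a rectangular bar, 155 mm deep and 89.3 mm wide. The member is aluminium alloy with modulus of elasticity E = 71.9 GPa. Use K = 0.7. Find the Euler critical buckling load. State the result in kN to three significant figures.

Buckling occurs about the weak axis: I_min = h·b³/12 with b = 89.3 mm (the shorter side).
I_min = 155×89.3³/12 = 9.198×10^6 mm⁴
I = 9.198×10^6 mm⁴ = 9.198×10^-6 m⁴
Effective length L_e = K·L = 0.7 × 4.77 = 3.339 m
P_cr = π²EI / L_e² = π² × 71.9×10⁹ × 9.198×10^-6 / 3.339² = 5.855×10^5 N

P_cr ≈ 585 kN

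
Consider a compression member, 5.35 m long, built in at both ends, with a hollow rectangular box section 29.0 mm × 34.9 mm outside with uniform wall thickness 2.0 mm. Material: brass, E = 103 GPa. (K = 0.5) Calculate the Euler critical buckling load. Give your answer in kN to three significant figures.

Inner dimensions: h_i = 34.9 − 2×2.0 = 30.90 mm, b_i = 29.0 − 2×2.0 = 25.00 mm
Weak-axis I_min = (h_o·b_o³ − h_i·b_i³)/12 with b_o = 29.0, b_i = 25.00 mm (shorter outer/inner sides).
I_min = (34.9×29.0³ − 30.90×25.00³)/12 = 3.070×10^4 mm⁴
I = 3.070×10^4 mm⁴ = 3.070×10^-8 m⁴
Effective length L_e = K·L = 0.5 × 5.35 = 2.675 m
P_cr = π²EI / L_e² = π² × 103×10⁹ × 3.070×10^-8 / 2.675² = 4.361×10^3 N

P_cr ≈ 4.36 kN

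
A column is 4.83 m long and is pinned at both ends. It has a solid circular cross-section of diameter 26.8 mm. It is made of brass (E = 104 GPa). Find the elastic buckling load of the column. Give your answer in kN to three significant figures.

P_cr ≈ 1.11 kN

I = πd⁴/64 = π×26.8⁴/64 = 2.532×10^4 mm⁴
I = 2.532×10^4 mm⁴ = 2.532×10^-8 m⁴
Effective length L_e = K·L = 1 × 4.83 = 4.830 m
P_cr = π²EI / L_e² = π² × 104×10⁹ × 2.532×10^-8 / 4.830² = 1.114×10^3 N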